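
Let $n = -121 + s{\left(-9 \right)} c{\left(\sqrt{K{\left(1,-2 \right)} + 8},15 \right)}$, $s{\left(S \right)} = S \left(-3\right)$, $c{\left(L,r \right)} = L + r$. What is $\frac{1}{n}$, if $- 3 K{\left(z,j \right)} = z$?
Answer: $\frac{284}{75067} - \frac{9 \sqrt{69}}{75067} \approx 0.0027874$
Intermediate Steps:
$K{\left(z,j \right)} = - \frac{z}{3}$
$s{\left(S \right)} = - 3 S$
$n = 284 + 9 \sqrt{69}$ ($n = -121 + \left(-3\right) \left(-9\right) \left(\sqrt{\left(- \frac{1}{3}\right) 1 + 8} + 15\right) = -121 + 27 \left(\sqrt{- \frac{1}{3} + 8} + 15\right) = -121 + 27 \left(\sqrt{\frac{23}{3}} + 15\right) = -121 + 27 \left(\frac{\sqrt{69}}{3} + 15\right) = -121 + 27 \left(15 + \frac{\sqrt{69}}{3}\right) = -121 + \left(405 + 9 \sqrt{69}\right) = 284 + 9 \sqrt{69} \approx 358.76$)
$\frac{1}{n} = \frac{1}{284 + 9 \sqrt{69}}$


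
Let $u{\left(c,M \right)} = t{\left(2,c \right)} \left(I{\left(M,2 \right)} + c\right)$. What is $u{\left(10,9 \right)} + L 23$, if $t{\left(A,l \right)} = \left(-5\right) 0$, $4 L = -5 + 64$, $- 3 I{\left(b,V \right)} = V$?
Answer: $\frac{1357}{4} \approx 339.25$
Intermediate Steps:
$I{\left(b,V \right)} = - \frac{V}{3}$
$L = \frac{59}{4}$ ($L = \frac{-5 + 64}{4} = \frac{1}{4} \cdot 59 = \frac{59}{4} \approx 14.75$)
$t{\left(A,l \right)} = 0$
$u{\left(c,M \right)} = 0$ ($u{\left(c,M \right)} = 0 \left(\left(- \frac{1}{3}\right) 2 + c\right) = 0 \left(- \frac{2}{3} + c\right) = 0$)
$u{\left(10,9 \right)} + L 23 = 0 + \frac{59}{4} \cdot 23 = 0 + \frac{1357}{4} = \frac{1357}{4}$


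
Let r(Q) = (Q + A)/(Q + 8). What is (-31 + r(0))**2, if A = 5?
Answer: 59049/64 ≈ 922.64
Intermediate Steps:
r(Q) = (5 + Q)/(8 + Q) (r(Q) = (Q + 5)/(Q + 8) = (5 + Q)/(8 + Q))
(-31 + r(0))**2 = (-31 + (5 + 0)/(8 + 0))**2 = (-31 + 5/8)**2 = (-243/8)**2 = 59049/64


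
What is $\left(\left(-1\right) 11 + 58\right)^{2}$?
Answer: $2209$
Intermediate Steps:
$\left(\left(-1\right) 11 + 58\right)^{2} = \left(-11 + 58\right)^{2} = 47^{2} = 2209$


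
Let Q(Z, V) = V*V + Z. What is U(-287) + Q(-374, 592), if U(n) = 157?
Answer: 350247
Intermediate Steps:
Q(Z, V) = Z + V**2 (Q(Z, V) = V**2 + Z = Z + V**2)
U(-287) + Q(-374, 592) = 157 + (-374 + 592**2) = 157 + (-374 + 350464) = 157 + 350090 = 350247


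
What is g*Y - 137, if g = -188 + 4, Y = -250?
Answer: 45863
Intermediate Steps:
g = -184
g*Y - 137 = -184*(-250) - 137 = 46000 - 137 = 45863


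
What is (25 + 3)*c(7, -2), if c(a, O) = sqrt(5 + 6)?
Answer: 28*sqrt(11) ≈ 92.865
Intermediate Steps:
c(a, O) = sqrt(11)
(25 + 3)*c(7, -2) = (25 + 3)*sqrt(11) = 28*sqrt(11)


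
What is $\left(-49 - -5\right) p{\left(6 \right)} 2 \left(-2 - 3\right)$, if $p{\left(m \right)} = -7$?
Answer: $-3080$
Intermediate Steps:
$\left(-49 - -5\right) p{\left(6 \right)} 2 \left(-2 - 3\right) = \left(-49 - -5\right) \left(-7\right) 2 \left(-2 - 3\right) = \left(-49 + 5\right) \left(-7\right) 2 \left(-5\right) = \left(-44\right) \left(-7\right) \left(-10\right) = 308 \left(-10\right) = -3080$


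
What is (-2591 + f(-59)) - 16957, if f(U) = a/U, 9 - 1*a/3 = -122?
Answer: -1153725/59 ≈ -19555.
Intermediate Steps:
a = 393 (a = 27 - 3*(-122) = 27 + 366 = 393)
f(U) = 393/U
(-2591 + f(-59)) - 16957 = (-2591 + 393/(-59)) - 16957 = (-2591 + 393*(-1/59)) - 16957 = (-2591 - 393/59) - 16957 = -153262/59 - 16957 = -1153725/59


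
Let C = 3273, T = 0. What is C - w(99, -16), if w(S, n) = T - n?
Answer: 3257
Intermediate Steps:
w(S, n) = -n (w(S, n) = 0 - n = -n)
C - w(99, -16) = 3273 - (-1)*(-16) = 3273 - 1*16 = 3273 - 16 = 3257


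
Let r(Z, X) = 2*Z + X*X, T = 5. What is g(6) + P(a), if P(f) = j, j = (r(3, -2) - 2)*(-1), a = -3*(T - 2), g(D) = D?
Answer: -2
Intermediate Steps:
r(Z, X) = X² + 2*Z (r(Z, X) = 2*Z + X² = X² + 2*Z)
a = -9 (a = -3*(5 - 2) = -3*3 = -9)
j = -8 (j = (((-2)² + 2*3) - 2)*(-1) = ((4 + 6) - 2)*(-1) = (10 - 2)*(-1) = 8*(-1) = -8)
P(f) = -8
g(6) + P(a) = 6 - 8 = -2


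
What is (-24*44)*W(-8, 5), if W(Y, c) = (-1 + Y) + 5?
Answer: 4224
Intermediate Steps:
W(Y, c) = 4 + Y
(-24*44)*W(-8, 5) = (-24*44)*(4 - 8) = -1056*(-4) = 4224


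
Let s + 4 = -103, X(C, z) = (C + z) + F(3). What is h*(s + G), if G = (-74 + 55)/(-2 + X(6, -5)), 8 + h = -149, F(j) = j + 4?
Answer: 103777/6 ≈ 17296.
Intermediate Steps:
F(j) = 4 + j
X(C, z) = 7 + C + z (X(C, z) = (C + z) + (4 + 3) = (C + z) + 7 = 7 + C + z)
h = -157 (h = -8 - 149 = -157)
s = -107 (s = -4 - 103 = -107)
G = -19/6 (G = (-74 + 55)/(-2 + (7 + 6 - 5)) = -19/(-2 + 8) = -19/6 ≈ -3.1667)
h*(s + G) = -157*(-107 - 19/6) = -157*(-661/6) = 103777/6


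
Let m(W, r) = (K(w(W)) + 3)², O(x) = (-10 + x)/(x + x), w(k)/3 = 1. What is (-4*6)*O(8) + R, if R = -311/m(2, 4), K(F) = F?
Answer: -203/36 ≈ -5.6389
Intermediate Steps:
w(k) = 3 (w(k) = 3*1 = 3)
O(x) = (-10 + x)/(2*x) (O(x) = (-10 + x)/((2*x)) = (-10 + x)*(1/(2*x)) = (-10 + x)/(2*x))
m(W, r) = 36 (m(W, r) = (3 + 3)² = 6² = 36)
R = -311/36 ≈ -8.6389
(-4*6)*O(8) + R = (-4*6)*((½)*(-10 + 8)/8) - 311/36 = -12*(-2)/8 - 311/36 = -24*(-⅛) - 311/36 = 3 - 311/36 = -203/36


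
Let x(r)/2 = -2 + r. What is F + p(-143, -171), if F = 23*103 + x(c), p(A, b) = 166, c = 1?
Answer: 2533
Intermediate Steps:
x(r) = -4 + 2*r (x(r) = 2*(-2 + r) = -4 + 2*r)
F = 2367 (F = 23*103 + (-4 + 2*1) = 2369 + (-4 + 2) = 2369 - 2 = 2367)
F + p(-143, -171) = 2367 + 166 = 2533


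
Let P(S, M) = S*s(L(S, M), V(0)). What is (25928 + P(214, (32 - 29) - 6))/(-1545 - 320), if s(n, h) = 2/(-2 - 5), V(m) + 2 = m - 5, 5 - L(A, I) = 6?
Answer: -181068/13055 ≈ -13.870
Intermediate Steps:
L(A, I) = -1 (L(A, I) = 5 - 1*6 = 5 - 6 = -1)
V(m) = -7 + m (V(m) = -2 + (m - 5) = -2 + (-5 + m) = -7 + m)
s(n, h) = -2/7 (s(n, h) = 2/(-7) = 2*(-⅐) = -2/7)
P(S, M) = -2*S/7 (P(S, M) = S*(-2/7) = -2*S/7)
(25928 + P(214, (32 - 29) - 6))/(-1545 - 320) = (25928 - 2/7*214)/(-1545 - 320) = (25928 - 428/7)/(-1865) = (181068/7)*(-1/1865) = -181068/13055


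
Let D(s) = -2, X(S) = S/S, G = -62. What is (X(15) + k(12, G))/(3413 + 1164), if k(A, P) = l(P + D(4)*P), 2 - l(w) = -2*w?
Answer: 127/4577 ≈ 0.027747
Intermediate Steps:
X(S) = 1
l(w) = 2 + 2*w (l(w) = 2 - (-2)*w = 2 + 2*w)
k(A, P) = 2 - 2*P (k(A, P) = 2 + 2*(P - 2*P) = 2 + 2*(-P) = 2 - 2*P)
(X(15) + k(12, G))/(3413 + 1164) = (1 + (2 - 2*(-62)))/(3413 + 1164) = (1 + (2 + 124))/4577 = (1 + 126)*(1/4577) = 127*(1/4577) = 127/4577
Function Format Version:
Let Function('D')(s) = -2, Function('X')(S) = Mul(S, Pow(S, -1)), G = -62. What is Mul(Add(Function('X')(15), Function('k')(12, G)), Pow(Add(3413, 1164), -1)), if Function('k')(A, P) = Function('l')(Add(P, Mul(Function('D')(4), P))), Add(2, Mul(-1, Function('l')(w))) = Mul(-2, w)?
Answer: Rational(127, 4577) ≈ 0.027747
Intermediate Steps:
Function('X')(S) = 1
Function('l')(w) = Add(2, Mul(2, w)) (Function('l')(w) = Add(2, Mul(-1, Mul(-2, w))) = Add(2, Mul(2, w)))
Function('k')(A, P) = Add(2, Mul(-2, P)) (Function('k')(A, P) = Add(2, Mul(2, Add(P, Mul(-2, P)))) = Add(2, Mul(2, Mul(-1, P))) = Add(2, Mul(-2, P)))
Mul(Add(Function('X')(15), Function('k')(12, G)), Pow(Add(3413, 1164), -1)) = Mul(Add(1, Add(2, Mul(-2, -62))), Pow(Add(3413, 1164), -1)) = Mul(Add(1, Add(2, 124)), Pow(4577, -1)) = Mul(Add(1, 126), Rational(1, 4577)) = Mul(127, Rational(1, 4577)) = Rational(127, 4577)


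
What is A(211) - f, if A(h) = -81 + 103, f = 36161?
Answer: -36139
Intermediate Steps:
A(h) = 22
A(211) - f = 22 - 1*36161 = 22 - 36161 = -36139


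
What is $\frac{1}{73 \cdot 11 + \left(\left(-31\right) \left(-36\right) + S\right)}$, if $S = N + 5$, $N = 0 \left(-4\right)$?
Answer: $\frac{1}{1924} \approx 0.00051975$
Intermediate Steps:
$N = 0$
$S = 5$ ($S = 0 + 5 = 5$)
$\frac{1}{73 \cdot 11 + \left(\left(-31\right) \left(-36\right) + S\right)} = \frac{1}{73 \cdot 11 + \left(\left(-31\right) \left(-36\right) + 5\right)} = \frac{1}{803 + \left(1116 + 5\right)} = \frac{1}{803 + 1121} = \frac{1}{1924}$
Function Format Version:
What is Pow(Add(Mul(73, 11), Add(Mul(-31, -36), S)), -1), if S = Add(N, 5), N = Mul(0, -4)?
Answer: Rational(1, 1924) ≈ 0.00051975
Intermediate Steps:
N = 0
S = 5 (S = Add(0, 5) = 5)
Pow(Add(Mul(73, 11), Add(Mul(-31, -36), S)), -1) = Pow(Add(Mul(73, 11), Add(Mul(-31, -36), 5)), -1) = Pow(Add(803, Add(1116, 5)), -1) = Pow(Add(803, 1121), -1) = Pow(1924, -1) = Rational(1, 1924)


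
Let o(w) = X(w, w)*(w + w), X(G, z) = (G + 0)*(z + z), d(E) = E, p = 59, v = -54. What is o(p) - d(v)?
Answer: 821570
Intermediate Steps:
X(G, z) = 2*G*z (X(G, z) = G*(2*z) = 2*G*z)
o(w) = 4*w³ (o(w) = (2*w*w)*(w + w) = (2*w²)*(2*w) = 4*w³)
o(p) - d(v) = 4*59³ - 1*(-54) = 4*205379 + 54 = 821516 + 54 = 821570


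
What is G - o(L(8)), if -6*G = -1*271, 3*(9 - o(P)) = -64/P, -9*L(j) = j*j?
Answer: 235/6 ≈ 39.167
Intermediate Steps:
L(j) = -j²/9 (L(j) = -j*j/9 = -j²/9)
o(P) = 9 + 64/(3*P) (o(P) = 9 - (-64)/(3*P) = 9 + 64/(3*P))
G = 271/6 (G = -(-1)*271/6 = -⅙*(-271) = 271/6 ≈ 45.167)
G - o(L(8)) = 271/6 - (9 + 64/(3*((-⅑*8²)))) = 271/6 - (9 + 64/(3*((-⅑*64)))) = 271/6 - (9 + 64/(3*(-64/9))) = 271/6 - (9 + (64/3)*(-9/64)) = 271/6 - (9 - 3) = 271/6 - 1*6 = 271/6 - 6 = 235/6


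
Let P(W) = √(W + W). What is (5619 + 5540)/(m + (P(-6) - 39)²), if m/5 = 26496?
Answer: 11159*I/(3*(52*√3 + 44663*I)) ≈ 0.083283 + 0.00016795*I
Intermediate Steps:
m = 132480 (m = 5*26496 = 132480)
P(W) = √2*√W (P(W) = √(2*W) = √2*√W)
(5619 + 5540)/(m + (P(-6) - 39)²) = (5619 + 5540)/(132480 + (√2*√(-6) - 39)²) = 11159/(132480 + (√2*(I*√6) - 39)²) = 11159/(132480 + (2*I*√3 - 39)²) = 11159/(132480 + (-39 + 2*I*√3)²)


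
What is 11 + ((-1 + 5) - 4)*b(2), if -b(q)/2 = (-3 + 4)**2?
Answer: 11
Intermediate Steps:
b(q) = -2 (b(q) = -2*(-3 + 4)**2 = -2*1**2 = -2*1 = -2)
11 + ((-1 + 5) - 4)*b(2) = 11 + ((-1 + 5) - 4)*(-2) = 11 + (4 - 4)*(-2) = 11 + 0*(-2) = 11 + 0 = 11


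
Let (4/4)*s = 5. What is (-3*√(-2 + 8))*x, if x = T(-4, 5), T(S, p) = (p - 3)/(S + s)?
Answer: -6*√6 ≈ -14.697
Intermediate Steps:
s = 5
T(S, p) = (-3 + p)/(5 + S) (T(S, p) = (p - 3)/(S + 5) = (-3 + p)/(5 + S))
x = 2 (x = (-3 + 5)/(5 - 4) = 2/1 = 1*2 = 2)
(-3*√(-2 + 8))*x = -3*√(-2 + 8)*2 = -3*√6*2 = -6*√6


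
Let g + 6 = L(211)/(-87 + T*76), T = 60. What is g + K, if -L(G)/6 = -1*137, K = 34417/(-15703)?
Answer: -187492163/23413173 ≈ -8.0080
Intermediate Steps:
K = -34417/15703 (K = 34417*(-1/15703) = -34417/15703 ≈ -2.1917)
L(G) = 822 (L(G) = -(-6)*137 = -6*(-137) = 822)
g = -8672/1491 (g = -6 + 822/(-87 + 60*76) = -6 + 822/(-87 + 4560) = -6 + 822/4473 = -6 + 822*(1/4473) = -6 + 274/1491 = -8672/1491 ≈ -5.8162)
g + K = -8672/1491 - 34417/15703 = -187492163/23413173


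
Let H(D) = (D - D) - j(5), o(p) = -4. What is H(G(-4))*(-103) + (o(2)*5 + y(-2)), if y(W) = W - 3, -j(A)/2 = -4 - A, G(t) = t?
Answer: 1829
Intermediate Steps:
j(A) = 8 + 2*A (j(A) = -2*(-4 - A) = 8 + 2*A)
y(W) = -3 + W
H(D) = -18 (H(D) = (D - D) - (8 + 2*5) = 0 - (8 + 10) = 0 - 1*18 = 0 - 18 = -18)
H(G(-4))*(-103) + (o(2)*5 + y(-2)) = -18*(-103) + (-4*5 + (-3 - 2)) = 1854 + (-20 - 5) = 1854 - 25 = 1829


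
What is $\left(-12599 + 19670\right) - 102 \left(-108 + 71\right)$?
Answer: $10845$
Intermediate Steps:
$\left(-12599 + 19670\right) - 102 \left(-108 + 71\right) = 7071 - 102 \left(-37\right) = 7071 - -3774 = 7071 + 3774 = 10845$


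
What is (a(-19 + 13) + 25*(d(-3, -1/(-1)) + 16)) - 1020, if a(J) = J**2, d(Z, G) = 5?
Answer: -459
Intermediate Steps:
(a(-19 + 13) + 25*(d(-3, -1/(-1)) + 16)) - 1020 = ((-19 + 13)**2 + 25*(5 + 16)) - 1020 = ((-6)**2 + 25*21) - 1020 = (36 + 525) - 1020 = 561 - 1020 = -459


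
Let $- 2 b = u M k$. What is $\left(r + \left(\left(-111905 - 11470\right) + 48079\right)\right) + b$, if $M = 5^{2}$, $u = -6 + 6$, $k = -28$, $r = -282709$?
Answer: $-358005$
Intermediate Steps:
$u = 0$
$M = 25$
$b = 0$ ($b = - \frac{0 \cdot 25 \left(-28\right)}{2} = - \frac{0 \left(-28\right)}{2} = \left(- \frac{1}{2}\right) 0 = 0$)
$\left(r + \left(\left(-111905 - 11470\right) + 48079\right)\right) + b = \left(-282709 + \left(\left(-111905 - 11470\right) + 48079\right)\right) + 0 = \left(-282709 + \left(-123375 + 48079\right)\right) + 0 = \left(-282709 - 75296\right) + 0 = -358005 + 0 = -358005$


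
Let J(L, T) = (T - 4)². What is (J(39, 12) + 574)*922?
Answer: 588236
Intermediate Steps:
J(L, T) = (-4 + T)²
(J(39, 12) + 574)*922 = ((-4 + 12)² + 574)*922 = (8² + 574)*922 = (64 + 574)*922 = 638*922 = 588236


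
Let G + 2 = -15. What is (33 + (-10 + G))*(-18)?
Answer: -108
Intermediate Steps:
G = -17 (G = -2 - 15 = -17)
(33 + (-10 + G))*(-18) = (33 + (-10 - 17))*(-18) = (33 - 27)*(-18) = 6*(-18) = -108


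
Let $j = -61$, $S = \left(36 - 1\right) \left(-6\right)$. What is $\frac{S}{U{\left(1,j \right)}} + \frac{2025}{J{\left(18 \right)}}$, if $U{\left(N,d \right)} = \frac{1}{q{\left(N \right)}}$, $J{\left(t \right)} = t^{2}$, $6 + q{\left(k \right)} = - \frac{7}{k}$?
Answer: $\frac{10945}{4} \approx 2736.3$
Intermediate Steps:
$S = -210$ ($S = 35 \left(-6\right) = -210$)
$q{\left(k \right)} = -6 - \frac{7}{k}$
$U{\left(N,d \right)} = \frac{1}{-6 - \frac{7}{N}}$
$\frac{S}{U{\left(1,j \right)}} + \frac{2025}{J{\left(18 \right)}} = - \frac{210}{\left(-1\right) 1 \frac{1}{7 + 6 \cdot 1}} + \frac{2025}{18^{2}} = - \frac{210}{\left(-1\right) 1 \frac{1}{7 + 6}} + \frac{2025}{324} = - \frac{210}{\left(-1\right) 1 \cdot \frac{1}{13}} + 2025 \cdot \frac{1}{324} = - \frac{210}{\left(-1\right) 1 \cdot \frac{1}{13}} + \frac{25}{4} = - \frac{210}{- \frac{1}{13}} + \frac{25}{4} = \left(-210\right) \left(-13\right) + \frac{25}{4} = 2730 + \frac{25}{4} = \frac{10945}{4}$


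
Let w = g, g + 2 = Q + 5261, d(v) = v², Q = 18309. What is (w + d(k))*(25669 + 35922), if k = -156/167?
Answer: 40484521130208/27889 ≈ 1.4516e+9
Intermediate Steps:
k = -156/167 (k = -156*1/167 = -156/167 ≈ -0.93413)
g = 23568 (g = -2 + (18309 + 5261) = -2 + 23570 = 23568)
w = 23568
(w + d(k))*(25669 + 35922) = (23568 + (-156/167)²)*(25669 + 35922) = (23568 + 24336/27889)*61591 = (657312288/27889)*61591 = 40484521130208/27889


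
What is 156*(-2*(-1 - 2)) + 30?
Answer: 966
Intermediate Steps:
156*(-2*(-1 - 2)) + 30 = 156*(-2*(-3)) + 30 = 156*6 + 30 = 936 + 30 = 966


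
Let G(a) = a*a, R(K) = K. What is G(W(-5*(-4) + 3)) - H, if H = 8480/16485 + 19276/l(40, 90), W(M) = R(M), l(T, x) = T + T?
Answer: 18960097/65940 ≈ 287.54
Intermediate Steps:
l(T, x) = 2*T
W(M) = M
G(a) = a²
H = 15922163/65940 (H = 8480/16485 + 19276/((2*40)) = 8480*(1/16485) + 19276/80 = 1696/3297 + 19276*(1/80) = 1696/3297 + 4819/20 = 15922163/65940 ≈ 241.46)
G(W(-5*(-4) + 3)) - H = (-5*(-4) + 3)² - 1*15922163/65940 = (20 + 3)² - 15922163/65940 = 23² - 15922163/65940 = 529 - 15922163/65940 = 18960097/65940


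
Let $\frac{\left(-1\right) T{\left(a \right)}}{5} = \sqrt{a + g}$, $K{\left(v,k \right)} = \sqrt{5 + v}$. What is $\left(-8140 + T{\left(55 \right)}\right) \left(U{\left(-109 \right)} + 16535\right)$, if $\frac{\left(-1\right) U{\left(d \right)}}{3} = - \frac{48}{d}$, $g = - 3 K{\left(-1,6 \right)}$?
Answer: $-135162825$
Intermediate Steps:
$g = -6$ ($g = - 3 \sqrt{5 - 1} = - 3 \sqrt{4} = \left(-3\right) 2 = -6$)
$T{\left(a \right)} = - 5 \sqrt{-6 + a}$ ($T{\left(a \right)} = - 5 \sqrt{a - 6} = - 5 \sqrt{-6 + a}$)
$U{\left(d \right)} = \frac{144}{d}$ ($U{\left(d \right)} = - 3 \left(- \frac{48}{d}\right) = \frac{144}{d}$)
$\left(-8140 + T{\left(55 \right)}\right) \left(U{\left(-109 \right)} + 16535\right) = \left(-8140 - 5 \sqrt{-6 + 55}\right) \left(\frac{144}{-109} + 16535\right) = \left(-8140 - 5 \sqrt{49}\right) \left(144 \left(- \frac{1}{109}\right) + 16535\right) = \left(-8140 - 35\right) \left(- \frac{144}{109} + 16535\right) = \left(-8140 - 35\right) \frac{1802171}{109} = \left(-8175\right) \frac{1802171}{109} = -135162825$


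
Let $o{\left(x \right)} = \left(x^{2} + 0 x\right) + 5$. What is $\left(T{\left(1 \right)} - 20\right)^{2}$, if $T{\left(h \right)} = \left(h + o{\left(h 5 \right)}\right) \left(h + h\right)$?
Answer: $1764$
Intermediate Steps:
$o{\left(x \right)} = 5 + x^{2}$ ($o{\left(x \right)} = \left(x^{2} + 0\right) + 5 = x^{2} + 5 = 5 + x^{2}$)
$T{\left(h \right)} = 2 h \left(5 + h + 25 h^{2}\right)$ ($T{\left(h \right)} = \left(h + \left(5 + \left(h 5\right)^{2}\right)\right) \left(h + h\right) = \left(h + \left(5 + \left(5 h\right)^{2}\right)\right) 2 h = \left(h + \left(5 + 25 h^{2}\right)\right) 2 h = \left(5 + h + 25 h^{2}\right) 2 h = 2 h \left(5 + h + 25 h^{2}\right)$)
$\left(T{\left(1 \right)} - 20\right)^{2} = \left(2 \cdot 1 \left(5 + 1 + 25 \cdot 1^{2}\right) - 20\right)^{2} = \left(2 \cdot 1 \left(5 + 1 + 25 \cdot 1\right) - 20\right)^{2} = \left(2 \cdot 1 \left(5 + 1 + 25\right) - 20\right)^{2} = \left(2 \cdot 1 \cdot 31 - 20\right)^{2} = \left(62 - 20\right)^{2} = 42^{2} = 1764$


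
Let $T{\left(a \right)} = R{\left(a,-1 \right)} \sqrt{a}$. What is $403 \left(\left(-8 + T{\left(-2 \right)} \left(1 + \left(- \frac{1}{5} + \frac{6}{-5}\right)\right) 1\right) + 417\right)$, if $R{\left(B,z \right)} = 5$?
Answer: $164827 - 806 i \sqrt{2} \approx 1.6483 \cdot 10^{5} - 1139.9 i$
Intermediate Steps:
$T{\left(a \right)} = 5 \sqrt{a}$
$403 \left(\left(-8 + T{\left(-2 \right)} \left(1 + \left(- \frac{1}{5} + \frac{6}{-5}\right)\right) 1\right) + 417\right) = 403 \left(\left(-8 + 5 \sqrt{-2} \left(1 + \left(- \frac{1}{5} + \frac{6}{-5}\right)\right) 1\right) + 417\right) = 403 \left(\left(-8 + 5 i \sqrt{2} \left(1 + \left(\left(-1\right) \frac{1}{5} + 6 \left(- \frac{1}{5}\right)\right)\right) 1\right) + 417\right) = 403 \left(\left(-8 + 5 i \sqrt{2} \left(1 - \frac{7}{5}\right) 1\right) + 417\right) = 403 \left(\left(-8 + 5 i \sqrt{2} \left(\left(- \frac{2}{5}\right) 1\right)\right) + 417\right) = 403 \left(\left(-8 + 5 i \sqrt{2} \left(- \frac{2}{5}\right)\right) + 417\right) = 403 \left(\left(-8 - 2 i \sqrt{2}\right) + 417\right) = 403 \left(409 - 2 i \sqrt{2}\right) = 164827 - 806 i \sqrt{2}$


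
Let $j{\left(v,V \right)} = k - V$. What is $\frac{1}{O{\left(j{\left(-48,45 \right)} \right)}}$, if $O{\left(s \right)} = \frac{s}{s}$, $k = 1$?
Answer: $1$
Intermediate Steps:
$j{\left(v,V \right)} = 1 - V$
$O{\left(s \right)} = 1$
$\frac{1}{O{\left(j{\left(-48,45 \right)} \right)}} = 1^{-1} = 1$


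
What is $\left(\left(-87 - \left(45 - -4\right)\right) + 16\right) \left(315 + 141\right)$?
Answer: $-54720$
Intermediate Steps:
$\left(\left(-87 - \left(45 - -4\right)\right) + 16\right) \left(315 + 141\right) = \left(\left(-87 - \left(45 + 4\right)\right) + 16\right) 456 = \left(\left(-87 - 49\right) + 16\right) 456 = \left(-136 + 16\right) 456 = \left(-120\right) 456 = -54720$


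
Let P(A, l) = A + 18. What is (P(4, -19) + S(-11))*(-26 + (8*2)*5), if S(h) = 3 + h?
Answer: 756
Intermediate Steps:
P(A, l) = 18 + A
(P(4, -19) + S(-11))*(-26 + (8*2)*5) = ((18 + 4) + (3 - 11))*(-26 + (8*2)*5) = (22 - 8)*(-26 + 16*5) = 14*(-26 + 80) = 14*54 = 756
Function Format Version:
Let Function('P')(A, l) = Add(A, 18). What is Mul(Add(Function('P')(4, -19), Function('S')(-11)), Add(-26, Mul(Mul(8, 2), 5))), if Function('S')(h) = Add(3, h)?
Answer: 756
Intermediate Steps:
Function('P')(A, l) = Add(18, A)
Mul(Add(Function('P')(4, -19), Function('S')(-11)), Add(-26, Mul(Mul(8, 2), 5))) = Mul(Add(Add(18, 4), Add(3, -11)), Add(-26, Mul(Mul(8, 2), 5))) = Mul(Add(22, -8), Add(-26, Mul(16, 5))) = Mul(14, Add(-26, 80)) = Mul(14, 54) = 756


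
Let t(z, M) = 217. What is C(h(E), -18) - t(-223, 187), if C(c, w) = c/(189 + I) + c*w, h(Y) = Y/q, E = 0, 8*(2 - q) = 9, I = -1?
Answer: -217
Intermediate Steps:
q = 7/8 (q = 2 - ⅛*9 = 2 - 9/8 = 7/8 ≈ 0.87500)
h(Y) = 8*Y/7 (h(Y) = Y/(7/8) = Y*(8/7) = 8*Y/7)
C(c, w) = c/188 + c*w (C(c, w) = c/(189 - 1) + c*w = c/188 + c*w)
C(h(E), -18) - t(-223, 187) = ((8/7)*0)*(1/188 - 18) - 1*217 = 0*(-3383/188) - 217 = 0 - 217 = -217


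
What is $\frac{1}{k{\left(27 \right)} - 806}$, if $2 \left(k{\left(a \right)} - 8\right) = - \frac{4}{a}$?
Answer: $- \frac{27}{21548} \approx -0.001253$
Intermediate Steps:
$k{\left(a \right)} = 8 - \frac{2}{a}$ ($k{\left(a \right)} = 8 + \frac{\left(-4\right) \frac{1}{a}}{2} = 8 - \frac{2}{a}$)
$\frac{1}{k{\left(27 \right)} - 806} = \frac{1}{\left(8 - \frac{2}{27}\right) - 806} = \frac{1}{\frac{214}{27} - 806} = \frac{1}{- \frac{21548}{27}} = - \frac{27}{21548}$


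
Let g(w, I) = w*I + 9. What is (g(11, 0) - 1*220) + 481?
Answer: 270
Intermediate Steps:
g(w, I) = 9 + I*w (g(w, I) = I*w + 9 = 9 + I*w)
(g(11, 0) - 1*220) + 481 = ((9 + 0*11) - 1*220) + 481 = ((9 + 0) - 220) + 481 = (9 - 220) + 481 = -211 + 481 = 270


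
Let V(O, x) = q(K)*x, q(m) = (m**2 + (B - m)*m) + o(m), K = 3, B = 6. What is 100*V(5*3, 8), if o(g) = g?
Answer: 16800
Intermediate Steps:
q(m) = m + m**2 + m*(6 - m) (q(m) = (m**2 + (6 - m)*m) + m = (m**2 + m*(6 - m)) + m = m + m**2 + m*(6 - m))
V(O, x) = 21*x (V(O, x) = (7*3)*x = 21*x)
100*V(5*3, 8) = 100*(21*8) = 100*168 = 16800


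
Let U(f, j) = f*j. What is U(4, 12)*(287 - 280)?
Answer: 336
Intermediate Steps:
U(4, 12)*(287 - 280) = (4*12)*(287 - 280) = 48*7 = 336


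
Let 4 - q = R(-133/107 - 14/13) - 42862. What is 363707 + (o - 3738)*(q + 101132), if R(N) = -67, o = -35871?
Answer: -5705906878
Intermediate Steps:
q = 42933 (q = 4 - (-67 - 42862) = 4 - 1*(-42929) = 4 + 42929 = 42933)
363707 + (o - 3738)*(q + 101132) = 363707 + (-35871 - 3738)*(42933 + 101132) = 363707 - 39609*144065 = 363707 - 5706270585 = -5705906878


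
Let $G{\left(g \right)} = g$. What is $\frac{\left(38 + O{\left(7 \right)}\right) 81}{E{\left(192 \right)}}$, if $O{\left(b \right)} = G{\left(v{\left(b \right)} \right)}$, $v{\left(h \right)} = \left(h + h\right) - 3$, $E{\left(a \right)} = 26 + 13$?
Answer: $\frac{1323}{13} \approx 101.77$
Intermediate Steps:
$E{\left(a \right)} = 39$
$v{\left(h \right)} = -3 + 2 h$ ($v{\left(h \right)} = 2 h - 3 = -3 + 2 h$)
$O{\left(b \right)} = -3 + 2 b$
$\frac{\left(38 + O{\left(7 \right)}\right) 81}{E{\left(192 \right)}} = \frac{\left(38 + \left(-3 + 2 \cdot 7\right)\right) 81}{39} = \left(38 + \left(-3 + 14\right)\right) 81 \cdot \frac{1}{39} = \left(38 + 11\right) 81 \cdot \frac{1}{39} = 49 \cdot 81 \cdot \frac{1}{39} = 3969 \cdot \frac{1}{39} = \frac{1323}{13}$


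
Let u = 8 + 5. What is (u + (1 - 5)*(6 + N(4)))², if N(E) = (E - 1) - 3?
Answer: 121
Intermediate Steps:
u = 13
N(E) = -4 + E (N(E) = (-1 + E) - 3 = -4 + E)
(u + (1 - 5)*(6 + N(4)))² = (13 + (1 - 5)*(6 + (-4 + 4)))² = (13 - 4*(6 + 0))² = (13 - 4*6)² = (13 - 24)² = (-11)² = 121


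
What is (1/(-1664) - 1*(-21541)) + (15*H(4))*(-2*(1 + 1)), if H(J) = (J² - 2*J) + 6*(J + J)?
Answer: 30253183/1664 ≈ 18181.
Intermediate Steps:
H(J) = J² + 10*J (H(J) = (J² - 2*J) + 6*(2*J) = (J² - 2*J) + 12*J = J² + 10*J)
(1/(-1664) - 1*(-21541)) + (15*H(4))*(-2*(1 + 1)) = (1/(-1664) - 1*(-21541)) + (15*(4*(10 + 4)))*(-2*(1 + 1)) = (-1/1664 + 21541) + (15*(4*14))*(-2*2) = 35844223/1664 + (15*56)*(-4) = 35844223/1664 + 840*(-4) = 35844223/1664 - 3360 = 30253183/1664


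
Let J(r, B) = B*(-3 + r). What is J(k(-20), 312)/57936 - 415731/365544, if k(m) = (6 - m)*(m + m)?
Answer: -993330955/147070536 ≈ -6.7541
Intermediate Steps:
k(m) = 2*m*(6 - m) (k(m) = (6 - m)*(2*m) = 2*m*(6 - m))
J(k(-20), 312)/57936 - 415731/365544 = (312*(-3 + 2*(-20)*(6 - 1*(-20))))/57936 - 415731/365544 = (312*(-3 + 2*(-20)*(6 + 20)))*(1/57936) - 415731*1/365544 = (312*(-3 + 2*(-20)*26))*(1/57936) - 138577/121848 = (312*(-3 - 1040))*(1/57936) - 138577/121848 = (312*(-1043))*(1/57936) - 138577/121848 = -325416*1/57936 - 138577/121848 = -13559/2414 - 138577/121848 = -993330955/147070536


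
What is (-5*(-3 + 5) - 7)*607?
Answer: -10319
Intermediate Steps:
(-5*(-3 + 5) - 7)*607 = (-5*2 - 7)*607 = (-10 - 7)*607 = -17*607 = -10319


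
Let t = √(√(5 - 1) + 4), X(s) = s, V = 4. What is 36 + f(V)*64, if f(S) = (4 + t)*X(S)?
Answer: 1060 + 256*√6 ≈ 1687.1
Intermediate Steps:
t = √6 (t = √(√4 + 4) = √(2 + 4) = √6 ≈ 2.4495)
f(S) = S*(4 + √6) (f(S) = (4 + √6)*S = S*(4 + √6))
36 + f(V)*64 = 36 + (4*(4 + √6))*64 = 36 + (16 + 4*√6)*64 = 36 + (1024 + 256*√6) = 1060 + 256*√6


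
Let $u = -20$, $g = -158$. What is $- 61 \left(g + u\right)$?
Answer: $10858$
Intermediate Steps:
$- 61 \left(g + u\right) = - 61 \left(-158 - 20\right) = \left(-61\right) \left(-178\right) = 10858$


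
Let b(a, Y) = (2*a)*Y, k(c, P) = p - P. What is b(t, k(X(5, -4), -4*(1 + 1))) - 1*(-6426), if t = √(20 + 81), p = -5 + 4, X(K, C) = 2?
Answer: 6426 + 14*√101 ≈ 6566.7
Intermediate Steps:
p = -1
t = √101 ≈ 10.050
k(c, P) = -1 - P
b(a, Y) = 2*Y*a
b(t, k(X(5, -4), -4*(1 + 1))) - 1*(-6426) = 2*(-1 - (-4)*(1 + 1))*√101 - 1*(-6426) = 2*(-1 - (-4)*2)*√101 + 6426 = 2*(-1 - 1*(-8))*√101 + 6426 = 2*(-1 + 8)*√101 + 6426 = 2*7*√101 + 6426 = 14*√101 + 6426 = 6426 + 14*√101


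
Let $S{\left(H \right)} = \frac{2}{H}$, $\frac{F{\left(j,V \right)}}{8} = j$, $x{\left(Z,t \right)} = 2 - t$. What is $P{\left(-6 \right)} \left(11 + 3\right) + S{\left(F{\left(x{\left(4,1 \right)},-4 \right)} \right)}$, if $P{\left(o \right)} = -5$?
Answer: $- \frac{279}{4} \approx -69.75$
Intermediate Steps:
$F{\left(j,V \right)} = 8 j$
$P{\left(-6 \right)} \left(11 + 3\right) + S{\left(F{\left(x{\left(4,1 \right)},-4 \right)} \right)} = - 5 \left(11 + 3\right) + \frac{2}{8 \left(2 - 1\right)} = \left(-5\right) 14 + \frac{2}{8 \left(2 - 1\right)} = -70 + \frac{2}{8 \cdot 1} = -70 + \frac{2}{8} = -70 + 2 \cdot \frac{1}{8} = -70 + \frac{1}{4} = - \frac{279}{4}$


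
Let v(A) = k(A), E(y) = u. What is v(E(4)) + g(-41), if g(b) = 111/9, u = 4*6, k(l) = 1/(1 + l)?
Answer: 928/75 ≈ 12.373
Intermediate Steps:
u = 24
E(y) = 24
g(b) = 37/3 (g(b) = 111*(⅑) = 37/3)
v(A) = 1/(1 + A)
v(E(4)) + g(-41) = 1/(1 + 24) + 37/3 = 1/25 + 37/3 = 928/75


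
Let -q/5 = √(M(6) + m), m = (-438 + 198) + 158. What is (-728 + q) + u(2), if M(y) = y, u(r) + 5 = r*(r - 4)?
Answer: -737 - 10*I*√19 ≈ -737.0 - 43.589*I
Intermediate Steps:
m = -82 (m = -240 + 158 = -82)
u(r) = -5 + r*(-4 + r) (u(r) = -5 + r*(r - 4) = -5 + r*(-4 + r))
q = -10*I*√19 (q = -5*√(6 - 82) = -10*I*√19 ≈ -43.589*I)
(-728 + q) + u(2) = (-728 - 10*I*√19) + (-5 + 2² - 4*2) = (-728 - 10*I*√19) + (-5 + 4 - 8) = (-728 - 10*I*√19) - 9 = -737 - 10*I*√19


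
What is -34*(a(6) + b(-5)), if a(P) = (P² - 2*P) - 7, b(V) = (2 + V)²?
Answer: -884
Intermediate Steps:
a(P) = -7 + P² - 2*P
-34*(a(6) + b(-5)) = -34*((-7 + 6² - 2*6) + (2 - 5)²) = -34*((-7 + 36 - 12) + (-3)²) = -34*(17 + 9) = -34*26 = -884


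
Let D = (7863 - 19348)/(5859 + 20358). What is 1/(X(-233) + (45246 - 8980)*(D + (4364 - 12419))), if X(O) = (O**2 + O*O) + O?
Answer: -26217/7656155024855 ≈ -3.4243e-9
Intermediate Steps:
X(O) = O + 2*O**2 (X(O) = (O**2 + O**2) + O = 2*O**2 + O = O + 2*O**2)
D = -11485/26217 ≈ -0.43807
1/(X(-233) + (45246 - 8980)*(D + (4364 - 12419))) = 1/(-233*(1 + 2*(-233)) + (45246 - 8980)*(-11485/26217 + (4364 - 12419))) = 1/(-233*(1 - 466) + 36266*(-11485/26217 - 8055)) = 1/(-233*(-465) + 36266*(-211189420/26217)) = 1/(108345 - 7658995505720/26217) = 1/(-7656155024855/26217) = -26217/7656155024855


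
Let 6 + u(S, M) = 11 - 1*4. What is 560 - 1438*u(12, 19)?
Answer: -878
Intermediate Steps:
u(S, M) = 1 (u(S, M) = -6 + (11 - 1*4) = -6 + (11 - 4) = -6 + 7 = 1)
560 - 1438*u(12, 19) = 560 - 1438*1 = 560 - 1438 = -878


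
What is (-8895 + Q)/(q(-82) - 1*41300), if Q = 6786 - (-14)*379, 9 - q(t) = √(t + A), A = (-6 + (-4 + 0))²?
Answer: -132007327/1704946663 + 9591*√2/1704946663 ≈ -0.077418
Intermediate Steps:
A = 100 (A = (-6 - 4)² = (-10)² = 100)
q(t) = 9 - √(100 + t) (q(t) = 9 - √(t + 100) = 9 - √(100 + t))
Q = 12092 (Q = 6786 - 1*(-5306) = 6786 + 5306 = 12092)
(-8895 + Q)/(q(-82) - 1*41300) = (-8895 + 12092)/((9 - √(100 - 82)) - 1*41300) = 3197/((9 - √18) - 41300) = 3197/((9 - 3*√2) - 41300) = 3197/(-41291 - 3*√2)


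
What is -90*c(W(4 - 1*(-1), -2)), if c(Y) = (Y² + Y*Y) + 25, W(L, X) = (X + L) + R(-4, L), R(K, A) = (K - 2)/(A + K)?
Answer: -3870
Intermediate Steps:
R(K, A) = (-2 + K)/(A + K)
W(L, X) = L + X - 6/(-4 + L) (W(L, X) = (X + L) + (-2 - 4)/(L - 4) = (L + X) - 6/(-4 + L) = L + X - 6/(-4 + L))
c(Y) = 25 + 2*Y² (c(Y) = (Y² + Y²) + 25 = 2*Y² + 25 = 25 + 2*Y²)
-90*c(W(4 - 1*(-1), -2)) = -90*(25 + 2*((-6 + (-4 + (4 - 1*(-1)))*((4 - 1*(-1)) - 2))/(-4 + (4 - 1*(-1))))²) = -90*(25 + 2*((-6 + (-4 + (4 + 1))*((4 + 1) - 2))/(-4 + (4 + 1)))²) = -90*(25 + 2*((-6 + (-4 + 5)*(5 - 2))/(-4 + 5))²) = -90*(25 + 2*((-6 + 1*3)/1)²) = -90*(25 + 2*(1*(-6 + 3))²) = -90*(25 + 2*(1*(-3))²) = -90*(25 + 2*(-3)²) = -90*(25 + 2*9) = -90*(25 + 18) = -90*43 = -3870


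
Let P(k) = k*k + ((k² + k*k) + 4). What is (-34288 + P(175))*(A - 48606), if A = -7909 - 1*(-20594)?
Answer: -2068726311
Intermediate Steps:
A = 12685 (A = -7909 + 20594 = 12685)
P(k) = 4 + 3*k² (P(k) = k² + ((k² + k²) + 4) = k² + (2*k² + 4) = k² + (4 + 2*k²) = 4 + 3*k²)
(-34288 + P(175))*(A - 48606) = (-34288 + (4 + 3*175²))*(12685 - 48606) = (-34288 + (4 + 3*30625))*(-35921) = (-34288 + (4 + 91875))*(-35921) = (-34288 + 91879)*(-35921) = 57591*(-35921) = -2068726311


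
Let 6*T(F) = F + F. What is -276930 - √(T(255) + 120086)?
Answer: -276930 - √120171 ≈ -2.7728e+5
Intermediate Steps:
T(F) = F/3 (T(F) = (F + F)/6 = (2*F)/6 = F/3)
-276930 - √(T(255) + 120086) = -276930 - √((⅓)*255 + 120086) = -276930 - √(85 + 120086) = -276930 - √120171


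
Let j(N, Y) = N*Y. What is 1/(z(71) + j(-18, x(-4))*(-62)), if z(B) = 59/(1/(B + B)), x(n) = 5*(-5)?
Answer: -1/19522 ≈ -5.1224e-5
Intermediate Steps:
x(n) = -25
z(B) = 118*B (z(B) = 59/(1/(2*B)) = 59/((1/(2*B))) = 59*(2*B) = 118*B)
1/(z(71) + j(-18, x(-4))*(-62)) = 1/(118*71 - 18*(-25)*(-62)) = 1/(8378 + 450*(-62)) = 1/(8378 - 27900) = 1/(-19522) = -1/19522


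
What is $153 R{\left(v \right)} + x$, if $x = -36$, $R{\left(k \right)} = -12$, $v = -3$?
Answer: $-1872$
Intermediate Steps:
$153 R{\left(v \right)} + x = 153 \left(-12\right) - 36 = -1836 - 36 = -1872$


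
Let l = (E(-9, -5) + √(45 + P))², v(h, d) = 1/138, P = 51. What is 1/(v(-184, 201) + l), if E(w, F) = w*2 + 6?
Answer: 4570698/43943617 + 1828224*√6/43943617 ≈ 0.20592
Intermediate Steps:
E(w, F) = 6 + 2*w (E(w, F) = 2*w + 6 = 6 + 2*w)
v(h, d) = 1/138
l = (-12 + 4*√6)² (l = ((6 + 2*(-9)) + √(45 + 51))² = ((6 - 18) + √96)² = (-12 + 4*√6)² ≈ 4.8490)
1/(v(-184, 201) + l) = 1/(1/138 + (240 - 96*√6)) = 1/(33121/138 - 96*√6)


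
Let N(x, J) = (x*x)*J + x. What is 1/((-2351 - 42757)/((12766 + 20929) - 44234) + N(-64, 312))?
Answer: 1171/1496411860 ≈ 7.8254e-7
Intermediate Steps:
N(x, J) = x + J*x² (N(x, J) = x²*J + x = J*x² + x = x + J*x²)
1/((-2351 - 42757)/((12766 + 20929) - 44234) + N(-64, 312)) = 1/((-2351 - 42757)/((12766 + 20929) - 44234) - 64*(1 + 312*(-64))) = 1/(-45108/(33695 - 44234) - 64*(1 - 19968)) = 1/(-45108/(-10539) - 64*(-19967)) = 1/(-45108*(-1/10539) + 1277888) = 1/(5012/1171 + 1277888) = 1/(1496411860/1171) = 1171/1496411860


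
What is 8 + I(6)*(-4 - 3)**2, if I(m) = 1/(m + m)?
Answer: 145/12 ≈ 12.083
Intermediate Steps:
I(m) = 1/(2*m)
8 + I(6)*(-4 - 3)**2 = 8 + ((1/2)/6)*(-4 - 3)**2 = 8 + ((1/2)*(1/6))*(-7)**2 = 8 + (1/12)*49 = 8 + 49/12 = 145/12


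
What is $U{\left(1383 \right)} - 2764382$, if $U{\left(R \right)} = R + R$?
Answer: $-2761616$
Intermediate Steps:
$U{\left(R \right)} = 2 R$
$U{\left(1383 \right)} - 2764382 = 2 \cdot 1383 - 2764382 = 2766 - 2764382 = -2761616$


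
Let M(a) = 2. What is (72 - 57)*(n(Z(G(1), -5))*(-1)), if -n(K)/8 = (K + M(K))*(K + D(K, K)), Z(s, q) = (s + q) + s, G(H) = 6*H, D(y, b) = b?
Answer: 15120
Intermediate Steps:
Z(s, q) = q + 2*s (Z(s, q) = (q + s) + s = q + 2*s)
n(K) = -16*K*(2 + K) (n(K) = -8*(K + 2)*(K + K) = -8*(2 + K)*2*K = -16*K*(2 + K))
(72 - 57)*(n(Z(G(1), -5))*(-1)) = (72 - 57)*((16*(-5 + 2*(6*1))*(-2 - (-5 + 2*(6*1))))*(-1)) = 15*((16*(-5 + 2*6)*(-2 - (-5 + 2*6)))*(-1)) = 15*((16*(-5 + 12)*(-2 - (-5 + 12)))*(-1)) = 15*((16*7*(-2 - 1*7))*(-1)) = 15*((16*7*(-2 - 7))*(-1)) = 15*((16*7*(-9))*(-1)) = 15*(-1008*(-1)) = 15*1008 = 15120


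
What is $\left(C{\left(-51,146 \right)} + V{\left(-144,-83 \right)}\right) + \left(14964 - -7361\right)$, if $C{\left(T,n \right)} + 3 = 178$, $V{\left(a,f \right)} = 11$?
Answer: $22511$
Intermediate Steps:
$C{\left(T,n \right)} = 175$ ($C{\left(T,n \right)} = -3 + 178 = 175$)
$\left(C{\left(-51,146 \right)} + V{\left(-144,-83 \right)}\right) + \left(14964 - -7361\right) = \left(175 + 11\right) + \left(14964 - -7361\right) = 186 + \left(14964 + 7361\right) = 186 + 22325 = 22511$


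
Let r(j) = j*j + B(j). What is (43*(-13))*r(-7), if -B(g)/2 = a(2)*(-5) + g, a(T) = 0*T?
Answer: -35217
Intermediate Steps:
a(T) = 0
B(g) = -2*g (B(g) = -2*(0*(-5) + g) = -2*(0 + g) = -2*g)
r(j) = j² - 2*j (r(j) = j*j - 2*j = j² - 2*j)
(43*(-13))*r(-7) = (43*(-13))*(-7*(-2 - 7)) = -(-3913)*(-9) = -559*63 = -35217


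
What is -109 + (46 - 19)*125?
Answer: 3266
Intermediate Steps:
-109 + (46 - 19)*125 = -109 + 27*125 = -109 + 3375 = 3266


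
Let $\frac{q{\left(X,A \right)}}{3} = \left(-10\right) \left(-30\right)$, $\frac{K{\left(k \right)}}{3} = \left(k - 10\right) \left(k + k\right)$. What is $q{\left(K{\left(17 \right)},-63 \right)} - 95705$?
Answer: $-94805$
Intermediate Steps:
$K{\left(k \right)} = 6 k \left(-10 + k\right)$ ($K{\left(k \right)} = 3 \left(k - 10\right) \left(k + k\right) = 3 \left(-10 + k\right) 2 k = 3 \cdot 2 k \left(-10 + k\right) = 6 k \left(-10 + k\right)$)
$q{\left(X,A \right)} = 900$ ($q{\left(X,A \right)} = 3 \left(\left(-10\right) \left(-30\right)\right) = 3 \cdot 300 = 900$)
$q{\left(K{\left(17 \right)},-63 \right)} - 95705 = 900 - 95705 = -94805$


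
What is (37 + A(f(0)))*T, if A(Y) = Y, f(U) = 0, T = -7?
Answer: -259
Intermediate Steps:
(37 + A(f(0)))*T = (37 + 0)*(-7) = 37*(-7) = -259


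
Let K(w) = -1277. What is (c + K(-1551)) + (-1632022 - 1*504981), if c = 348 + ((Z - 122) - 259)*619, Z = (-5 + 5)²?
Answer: -2373771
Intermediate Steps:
Z = 0 (Z = 0² = 0)
c = -235491 (c = 348 + ((0 - 122) - 259)*619 = 348 + (-122 - 259)*619 = 348 - 381*619 = 348 - 235839 = -235491)
(c + K(-1551)) + (-1632022 - 1*504981) = (-235491 - 1277) + (-1632022 - 1*504981) = -236768 + (-1632022 - 504981) = -236768 - 2137003 = -2373771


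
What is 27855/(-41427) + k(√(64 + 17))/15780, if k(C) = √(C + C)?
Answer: -3095/4603 + √2/5260 ≈ -0.67212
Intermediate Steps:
k(C) = √2*√C (k(C) = √(2*C) = √2*√C)
27855/(-41427) + k(√(64 + 17))/15780 = 27855/(-41427) + (√2*√(√(64 + 17)))/15780 = 27855*(-1/41427) + (√2*√(√81))*(1/15780) = -3095/4603 + (√2*√9)*(1/15780) = -3095/4603 + (√2*3)*(1/15780) = -3095/4603 + (3*√2)*(1/15780) = -3095/4603 + √2/5260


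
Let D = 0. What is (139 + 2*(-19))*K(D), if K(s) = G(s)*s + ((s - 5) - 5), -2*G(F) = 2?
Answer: -1010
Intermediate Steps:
G(F) = -1 (G(F) = -½*2 = -1)
K(s) = -10 (K(s) = -s + ((s - 5) - 5) = -s + ((-5 + s) - 5) = -s + (-10 + s) = -10)
(139 + 2*(-19))*K(D) = (139 + 2*(-19))*(-10) = (139 - 38)*(-10) = 101*(-10) = -1010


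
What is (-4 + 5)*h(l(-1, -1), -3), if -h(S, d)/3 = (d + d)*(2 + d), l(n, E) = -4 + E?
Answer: -18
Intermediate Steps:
h(S, d) = -6*d*(2 + d) (h(S, d) = -3*(d + d)*(2 + d) = -3*2*d*(2 + d) = -6*d*(2 + d))
(-4 + 5)*h(l(-1, -1), -3) = (-4 + 5)*(-6*(-3)*(2 - 3)) = 1*(-6*(-3)*(-1)) = 1*(-18) = -18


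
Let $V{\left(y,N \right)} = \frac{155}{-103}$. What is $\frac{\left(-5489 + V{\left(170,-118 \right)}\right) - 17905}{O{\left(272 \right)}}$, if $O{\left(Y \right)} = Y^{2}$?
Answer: $- \frac{2409737}{7620352} \approx -0.31622$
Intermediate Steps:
$V{\left(y,N \right)} = - \frac{155}{103}$ ($V{\left(y,N \right)} = 155 \left(- \frac{1}{103}\right) = - \frac{155}{103}$)
$\frac{\left(-5489 + V{\left(170,-118 \right)}\right) - 17905}{O{\left(272 \right)}} = \frac{\left(-5489 - \frac{155}{103}\right) - 17905}{272^{2}} = \frac{- \frac{565522}{103} - 17905}{73984} = \left(- \frac{2409737}{103}\right) \frac{1}{73984} = - \frac{2409737}{7620352}$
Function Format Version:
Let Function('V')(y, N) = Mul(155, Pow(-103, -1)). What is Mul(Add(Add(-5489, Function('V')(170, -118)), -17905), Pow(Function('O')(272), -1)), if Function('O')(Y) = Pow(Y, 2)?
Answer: Rational(-2409737, 7620352) ≈ -0.31622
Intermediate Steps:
Function('V')(y, N) = Rational(-155, 103) (Function('V')(y, N) = Mul(155, Rational(-1, 103)) = Rational(-155, 103))
Mul(Add(Add(-5489, Function('V')(170, -118)), -17905), Pow(Function('O')(272), -1)) = Mul(Add(Add(-5489, Rational(-155, 103)), -17905), Pow(Pow(272, 2), -1)) = Mul(Add(Rational(-565522, 103), -17905), Pow(73984, -1)) = Mul(Rational(-2409737, 103), Rational(1, 73984)) = Rational(-2409737, 7620352)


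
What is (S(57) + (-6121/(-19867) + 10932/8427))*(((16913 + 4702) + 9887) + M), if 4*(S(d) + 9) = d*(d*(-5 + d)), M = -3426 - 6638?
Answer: 50522556757843998/55806403 ≈ 9.0532e+8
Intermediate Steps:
M = -10064
S(d) = -9 + d²*(-5 + d)/4 (S(d) = -9 + (d*(d*(-5 + d)))/4 = -9 + (d²*(-5 + d))/4 = -9 + d²*(-5 + d)/4)
(S(57) + (-6121/(-19867) + 10932/8427))*(((16913 + 4702) + 9887) + M) = ((-9 - 5/4*57² + (¼)*57³) + (-6121/(-19867) + 10932/8427))*(((16913 + 4702) + 9887) - 10064) = ((-9 - 5/4*3249 + (¼)*185193) + (-6121*(-1/19867) + 10932*(1/8427)))*((21615 + 9887) - 10064) = ((-9 - 16245/4 + 185193/4) + (6121/19867 + 3644/2809))*(31502 - 10064) = (42228 + 89589237/55806403)*21438 = (2356682375121/55806403)*21438 = 50522556757843998/55806403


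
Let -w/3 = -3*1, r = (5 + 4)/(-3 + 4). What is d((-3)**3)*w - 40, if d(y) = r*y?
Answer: -2227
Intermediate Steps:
r = 9 (r = 9/1 = 9*1 = 9)
d(y) = 9*y
w = 9 (w = -(-9) = -3*(-3) = 9)
d((-3)**3)*w - 40 = (9*(-3)**3)*9 - 40 = (9*(-27))*9 - 40 = -243*9 - 40 = -2187 - 40 = -2227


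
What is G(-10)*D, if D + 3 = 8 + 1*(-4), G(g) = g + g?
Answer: -20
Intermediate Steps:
G(g) = 2*g
D = 1 (D = -3 + (8 + 1*(-4)) = -3 + (8 - 4) = -3 + 4 = 1)
G(-10)*D = (2*(-10))*1 = -20*1 = -20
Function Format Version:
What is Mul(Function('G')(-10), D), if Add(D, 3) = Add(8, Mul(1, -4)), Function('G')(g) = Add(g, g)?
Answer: -20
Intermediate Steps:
Function('G')(g) = Mul(2, g)
D = 1 (D = Add(-3, Add(8, Mul(1, -4))) = Add(-3, Add(8, -4)) = Add(-3, 4) = 1)
Mul(Function('G')(-10), D) = Mul(Mul(2, -10), 1) = Mul(-20, 1) = -20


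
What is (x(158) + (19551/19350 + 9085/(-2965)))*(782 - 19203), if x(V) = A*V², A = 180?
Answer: -316602318625985951/3824850 ≈ -8.2775e+10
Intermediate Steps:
x(V) = 180*V²
(x(158) + (19551/19350 + 9085/(-2965)))*(782 - 19203) = (180*158² + (19551/19350 + 9085/(-2965)))*(782 - 19203) = (180*24964 + (19551*(1/19350) + 9085*(-1/2965)))*(-18421) = (4493520 + (6517/6450 - 1817/593))*(-18421) = (4493520 - 7855069/3824850)*(-18421) = (17187032116931/3824850)*(-18421) = -316602318625985951/3824850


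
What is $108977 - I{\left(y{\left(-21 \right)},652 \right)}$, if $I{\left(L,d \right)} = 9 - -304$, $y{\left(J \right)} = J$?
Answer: $108664$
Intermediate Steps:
$I{\left(L,d \right)} = 313$ ($I{\left(L,d \right)} = 9 + 304 = 313$)
$108977 - I{\left(y{\left(-21 \right)},652 \right)} = 108977 - 313 = 108664$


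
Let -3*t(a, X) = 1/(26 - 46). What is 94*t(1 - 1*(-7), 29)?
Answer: 47/30 ≈ 1.5667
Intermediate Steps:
t(a, X) = 1/60 (t(a, X) = -1/(3*(26 - 46)) = -⅓/(-20) = -⅓*(-1/20) = 1/60)
94*t(1 - 1*(-7), 29) = 94*(1/60) = 47/30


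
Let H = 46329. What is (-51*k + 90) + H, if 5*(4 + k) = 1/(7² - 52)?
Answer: 233132/5 ≈ 46626.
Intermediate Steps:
k = -61/15 (k = -4 + 1/(5*(7² - 52)) = -4 + 1/(5*(49 - 52)) = -4 + (⅕)/(-3) = -4 + (⅕)*(-⅓) = -4 - 1/15 = -61/15 ≈ -4.0667)
(-51*k + 90) + H = (-51*(-61/15) + 90) + 46329 = (1037/5 + 90) + 46329 = 1487/5 + 46329 = 233132/5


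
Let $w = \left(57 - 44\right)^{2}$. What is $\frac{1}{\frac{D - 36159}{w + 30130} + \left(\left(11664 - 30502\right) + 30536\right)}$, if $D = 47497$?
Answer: $\frac{30299}{354449040} \approx 8.5482 \cdot 10^{-5}$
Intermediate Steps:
$w = 169$ ($w = 13^{2} = 169$)
$\frac{1}{\frac{D - 36159}{w + 30130} + \left(\left(11664 - 30502\right) + 30536\right)} = \frac{1}{\frac{47497 - 36159}{169 + 30130} + \left(\left(11664 - 30502\right) + 30536\right)} = \frac{1}{\frac{11338}{30299} + \left(-18838 + 30536\right)} = \frac{1}{11338 \cdot \frac{1}{30299} + 11698} = \frac{1}{\frac{11338}{30299} + 11698} = \frac{1}{\frac{354449040}{30299}} = \frac{30299}{354449040}$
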